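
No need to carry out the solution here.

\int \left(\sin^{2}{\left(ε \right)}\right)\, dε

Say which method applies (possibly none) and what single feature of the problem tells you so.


Technique: a trigonometric identity — apply power reduction to \sin^{2}{\left(ε \right)}; each application halves the trigonometric degree.


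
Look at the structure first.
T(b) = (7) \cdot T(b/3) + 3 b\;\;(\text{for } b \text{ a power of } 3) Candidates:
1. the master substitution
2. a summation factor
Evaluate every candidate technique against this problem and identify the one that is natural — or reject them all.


Method: the master substitution — the argument shrinks by the factor 3, so measure the index on a logarithmic scale and the recursion becomes a shift.
- the master substitution — a fit — the right tool for this form.
- a summation factor — a divided-index call is outside the fixed-shift first-order family a summation factor normalizes.


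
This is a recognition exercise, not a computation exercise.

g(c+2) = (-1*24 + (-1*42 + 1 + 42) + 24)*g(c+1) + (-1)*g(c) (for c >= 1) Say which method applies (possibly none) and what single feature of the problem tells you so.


Method: the characteristic-root method — this is the constant-coefficient homogeneous case — the whole solution in c reduces to a polynomial's roots.


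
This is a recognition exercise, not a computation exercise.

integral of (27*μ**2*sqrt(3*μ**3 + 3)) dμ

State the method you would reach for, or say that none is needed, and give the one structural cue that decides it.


Verdict: u-substitution — the only nontrivial dependence routes through 3*μ**3 + 3, whose derivative supplies the leftover factor up to a constant multiple — u = 3*μ**3 + 3 flattens it.


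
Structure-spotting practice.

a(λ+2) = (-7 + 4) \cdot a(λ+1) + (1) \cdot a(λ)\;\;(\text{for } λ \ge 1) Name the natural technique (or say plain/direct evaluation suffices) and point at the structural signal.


Verdict: the characteristic-root method — linear, homogeneous, constant coefficients: solutions of the form r^λ exist — find the roots of the characteristic polynomial.


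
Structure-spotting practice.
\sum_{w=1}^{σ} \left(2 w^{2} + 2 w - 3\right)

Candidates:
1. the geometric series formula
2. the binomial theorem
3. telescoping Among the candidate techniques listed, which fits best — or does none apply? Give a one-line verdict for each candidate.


Method: no special technique — recognize the absence of structure: constant-multiple powers of w summed plainly, no special method required.
- the geometric series formula: no single multiplier carries one term to the next throughout the sum.
- the binomial theorem: there is no pair of bases whose matched powers would reassemble into a single binomial power.
- telescoping — the terms as presented offer no neighboring cancellation — a telescoping rewrite may exist, but the displayed structure does not hand one over.


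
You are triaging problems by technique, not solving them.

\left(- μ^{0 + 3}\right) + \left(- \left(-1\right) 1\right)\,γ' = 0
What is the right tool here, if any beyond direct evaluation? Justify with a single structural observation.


Verdict: no special technique — the slope is a function of μ alone, so integrate both sides directly.


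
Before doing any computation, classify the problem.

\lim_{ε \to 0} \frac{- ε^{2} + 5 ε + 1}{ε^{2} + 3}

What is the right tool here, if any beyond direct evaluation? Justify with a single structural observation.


Verdict: no special technique — the expression is continuous at 0 — substitute and evaluate; no indeterminate form appears.


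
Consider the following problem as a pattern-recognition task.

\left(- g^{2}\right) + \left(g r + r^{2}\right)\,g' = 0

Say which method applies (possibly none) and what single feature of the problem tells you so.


Verdict: the homogeneous substitution — the slope's numerator and denominator have matching total degree, so it depends only on g/r and the ratio substitution collapses it. This can also be massaged into Bernoulli form (the roles of the variables may need exchanging); the homogeneous substitution avoids that setup.


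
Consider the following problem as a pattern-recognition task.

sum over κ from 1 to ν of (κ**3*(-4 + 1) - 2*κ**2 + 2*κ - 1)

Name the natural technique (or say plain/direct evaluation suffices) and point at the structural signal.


Verdict: no special technique — the summand is a plain polynomial in κ (expanding first if it arrives factored); standard power-sum formulas evaluate it term by term.


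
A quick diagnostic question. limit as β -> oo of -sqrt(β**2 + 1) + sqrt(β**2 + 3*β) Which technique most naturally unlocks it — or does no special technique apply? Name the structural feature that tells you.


Method: conjugate multiplication — an infinity-minus-infinity difference with a surviving radical — multiply by the conjugate to cancel the divergence.


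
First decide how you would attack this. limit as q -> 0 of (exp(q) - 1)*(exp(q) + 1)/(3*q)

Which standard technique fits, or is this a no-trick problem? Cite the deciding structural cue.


Diagnosis: l'Hôpital's rule (0/0) — both numerator and denominator vanish at 0: the genuine 0/0 indeterminate that l'Hôpital exists for. The standard small-argument limits would also carry it; the rule is the systematic route.


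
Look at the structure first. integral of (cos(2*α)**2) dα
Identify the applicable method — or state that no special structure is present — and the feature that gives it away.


Diagnosis: a trigonometric identity — cos(2*α)**2 carries an even exponent — trade it for double-angle cosines before integrating.


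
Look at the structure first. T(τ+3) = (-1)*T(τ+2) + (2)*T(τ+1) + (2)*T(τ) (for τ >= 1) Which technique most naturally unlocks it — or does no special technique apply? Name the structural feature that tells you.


Method: the characteristic-root method — the recurrence is linear and homogeneous with constant coefficients, so the ansatz r^τ turns it into a polynomial equation for r.


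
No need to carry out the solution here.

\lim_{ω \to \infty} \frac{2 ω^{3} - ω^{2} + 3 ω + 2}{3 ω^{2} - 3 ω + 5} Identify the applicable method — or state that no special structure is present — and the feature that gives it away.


Method: dominant-term comparison — divide by the highest power of ω present: lower-order terms vanish and the dominant ratio remains. Viewed as a single quotient this is an ∞/∞ form — an at-infinity application of l'Hôpital's rule would also resolve it; comparing leading growth reads the answer without differentiating.


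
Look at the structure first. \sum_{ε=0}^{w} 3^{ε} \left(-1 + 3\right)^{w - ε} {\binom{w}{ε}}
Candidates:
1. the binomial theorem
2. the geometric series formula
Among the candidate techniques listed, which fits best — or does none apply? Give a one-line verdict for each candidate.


Technique: the binomial theorem — the binomial coefficients weight matched powers of 3 and (-1 + 3), which is exactly the expansion of a binomial power.
- the binomial theorem: yes, a natural case for it.
- the geometric series formula — no single multiplier carries one term to the next throughout the sum.


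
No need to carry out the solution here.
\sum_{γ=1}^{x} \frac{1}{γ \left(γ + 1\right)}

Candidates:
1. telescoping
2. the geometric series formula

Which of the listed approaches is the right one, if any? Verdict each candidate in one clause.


Method: telescoping — \frac{1}{γ \left(γ + 1\right)} decomposes into shift-paired simple fractions; the series telescopes to finitely many boundary pieces.
- telescoping: yes, a natural case for it.
- the geometric series formula — no single multiplier carries one term to the next throughout the sum.


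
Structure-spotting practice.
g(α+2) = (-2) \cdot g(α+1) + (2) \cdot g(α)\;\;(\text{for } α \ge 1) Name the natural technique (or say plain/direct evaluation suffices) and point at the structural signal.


Verdict: the characteristic-root method — linear, homogeneous, constant coefficients: solutions of the form r^α exist — find the roots of the characteristic polynomial.


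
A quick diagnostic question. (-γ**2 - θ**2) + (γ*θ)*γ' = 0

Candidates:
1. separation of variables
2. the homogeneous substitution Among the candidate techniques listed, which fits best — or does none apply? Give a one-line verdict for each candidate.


Best approach: the homogeneous substitution — scaling θ and γ together leaves the slope fixed — it depends only on γ/θ, so substitute the ratio. This doubles as a Bernoulli equation in the unknown as written; the homogeneous route needs no setup at all.
- separation of variables: the two dependences do not factor apart.
- the homogeneous substitution — yes — fits the structure here.


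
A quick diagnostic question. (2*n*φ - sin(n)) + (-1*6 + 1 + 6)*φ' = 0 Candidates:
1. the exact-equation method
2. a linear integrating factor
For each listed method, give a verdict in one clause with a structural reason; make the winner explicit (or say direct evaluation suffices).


Best approach: a linear integrating factor — first power of φ, nonzero forcing: the integrating-factor recipe applies verbatim with p = 2*n.
- the exact-equation method — the cross partial derivatives disagree, so no single potential exists.
- a linear integrating factor — applies; the problem has the shape this method handles.


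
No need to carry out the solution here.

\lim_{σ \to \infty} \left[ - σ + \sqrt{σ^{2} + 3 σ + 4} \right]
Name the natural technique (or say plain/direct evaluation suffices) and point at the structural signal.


Technique: conjugate multiplication — both pieces blow up but their difference is finite; the conjugate trick rationalizes \sqrt{σ^{2} + 3 σ + 4} - σ.


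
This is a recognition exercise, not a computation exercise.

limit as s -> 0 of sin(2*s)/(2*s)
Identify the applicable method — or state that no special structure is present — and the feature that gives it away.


Best approach: l'Hôpital's rule (0/0) — both numerator and denominator vanish at 0: the genuine 0/0 indeterminate that l'Hôpital exists for. A local series expansion at the point resolves it as well; the rule is the packaged version of that step.


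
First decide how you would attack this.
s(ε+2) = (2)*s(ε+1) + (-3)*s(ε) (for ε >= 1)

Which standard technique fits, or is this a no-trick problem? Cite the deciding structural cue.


Diagnosis: the characteristic-root method — the recurrence treats every index alike (constant coefficients, no forcing) — precisely the regime where r^ε trials close it.


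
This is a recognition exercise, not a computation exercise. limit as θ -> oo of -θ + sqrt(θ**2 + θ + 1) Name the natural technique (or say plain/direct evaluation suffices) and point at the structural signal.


Verdict: conjugate multiplication — divergence minus divergence hides a finite answer — expose it by pairing sqrt(θ**2 + θ + 1) - θ with its conjugate.


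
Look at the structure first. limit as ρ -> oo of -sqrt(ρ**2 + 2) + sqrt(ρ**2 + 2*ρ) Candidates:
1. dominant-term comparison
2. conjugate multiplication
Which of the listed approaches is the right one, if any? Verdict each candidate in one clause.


Diagnosis: conjugate multiplication — sqrt(ρ**2 + 2*ρ) and sqrt(ρ**2 + 2) both blow up, but their difference is tame once the conjugate rationalizes it.
- dominant-term comparison: this limit is not decided by comparing leading-term growth at infinity.
- conjugate multiplication — a fit — the right tool for this form.


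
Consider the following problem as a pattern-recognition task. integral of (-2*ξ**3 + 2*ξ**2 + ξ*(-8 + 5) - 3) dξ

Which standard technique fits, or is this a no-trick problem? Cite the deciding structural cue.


Diagnosis: no special technique — the integrand is a sum of constant multiples of powers of ξ — integrate term by term.


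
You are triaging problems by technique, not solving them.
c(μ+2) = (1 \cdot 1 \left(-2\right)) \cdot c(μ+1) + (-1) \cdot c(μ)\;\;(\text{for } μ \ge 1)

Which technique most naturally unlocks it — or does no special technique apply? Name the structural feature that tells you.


Diagnosis: the characteristic-root method — try a geometric ansatz r^μ: constant coefficients turn the recurrence into one polynomial equation in r.


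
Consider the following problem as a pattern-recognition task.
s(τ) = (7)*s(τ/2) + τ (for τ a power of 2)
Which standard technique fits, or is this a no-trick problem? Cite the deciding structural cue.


Verdict: the master substitution — the argument shrinks by the factor 2, so measure the index on a logarithmic scale and the recursion becomes a shift.


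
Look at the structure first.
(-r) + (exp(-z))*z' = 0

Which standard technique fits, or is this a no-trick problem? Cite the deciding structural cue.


Verdict: separation of variables — one side of the product carries the independent variable, the other the unknown — the textbook separation shape. The cross-partial test also passes here (vacuously, each side single-variable); the potential-function route would work, separation is simply more immediate.


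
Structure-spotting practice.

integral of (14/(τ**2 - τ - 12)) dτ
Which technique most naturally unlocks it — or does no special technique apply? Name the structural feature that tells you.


Best approach: partial fractions — break τ**2 - τ - 12 into its roots and the integral splits into logarithm-sized bites.


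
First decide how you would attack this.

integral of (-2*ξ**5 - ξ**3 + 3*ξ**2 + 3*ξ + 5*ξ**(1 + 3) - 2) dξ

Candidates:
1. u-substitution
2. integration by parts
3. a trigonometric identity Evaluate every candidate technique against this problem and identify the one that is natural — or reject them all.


Verdict: no special technique — the integrand is a sum of constant multiples of powers of ξ — integrate term by term.
- u-substitution: any workable substitution here is cosmetic — the integrand is already in directly integrable form.
- integration by parts: splitting off a factor buys nothing — the integrand integrates directly without parts.
- a trigonometric identity — with no trigonometric functions present, identity rewriting has no target.


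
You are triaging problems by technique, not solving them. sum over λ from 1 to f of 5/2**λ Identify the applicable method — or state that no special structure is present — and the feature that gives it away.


Diagnosis: the geometric series formula — consecutive terms stand in a fixed index-free ratio — the geometric sum formula closes it.


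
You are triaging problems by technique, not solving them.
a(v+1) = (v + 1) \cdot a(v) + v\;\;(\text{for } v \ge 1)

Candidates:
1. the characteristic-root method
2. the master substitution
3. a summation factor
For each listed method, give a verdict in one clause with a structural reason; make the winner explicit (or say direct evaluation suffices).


Technique: a summation factor — with the index-dependent coefficient v + 1, dividing by the cumulative product turns the left side into a pure difference.
- the characteristic-root method — an index-dependent weight blocks the pure exponential ansatz.
- the master substitution — there is no divide-the-index recursive argument.
- a summation factor — applicable, and directly so.


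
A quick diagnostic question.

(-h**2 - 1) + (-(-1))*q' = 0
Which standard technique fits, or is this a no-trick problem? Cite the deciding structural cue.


Diagnosis: no special technique — the slope is a function of h alone, so integrate both sides directly.


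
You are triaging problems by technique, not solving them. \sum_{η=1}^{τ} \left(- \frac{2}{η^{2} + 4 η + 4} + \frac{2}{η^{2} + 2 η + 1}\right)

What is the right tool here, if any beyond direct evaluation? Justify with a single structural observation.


Verdict: telescoping — consecutive terms evaluate one function at adjacent indices (\frac{2}{η^{2} + 2 η + 1} is its current value): one term's tail is the next term's head, so the chain collapses.


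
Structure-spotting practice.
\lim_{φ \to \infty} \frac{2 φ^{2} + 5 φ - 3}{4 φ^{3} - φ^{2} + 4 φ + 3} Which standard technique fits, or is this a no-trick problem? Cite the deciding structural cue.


Diagnosis: dominant-term comparison — at large φ only the top-degree terms survive; compare the leading terms and the limit falls out. As a single quotient, the ∞/∞ shape would yield to repeated differentiation as well — the growth comparison gets there in one look.


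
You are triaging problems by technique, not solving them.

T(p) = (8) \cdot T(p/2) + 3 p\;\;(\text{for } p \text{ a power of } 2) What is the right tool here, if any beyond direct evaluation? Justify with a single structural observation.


Verdict: the master substitution — the argument shrinks by the factor 2, so measure the index on a logarithmic scale and the recursion becomes a shift.


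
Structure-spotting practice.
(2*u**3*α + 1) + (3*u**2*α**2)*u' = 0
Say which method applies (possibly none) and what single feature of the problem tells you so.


Method: the exact-equation method — take the mixed partials of 2*u**3*α + 1 and 3*u**2*α**2: they are equal, which certifies an exact differential.


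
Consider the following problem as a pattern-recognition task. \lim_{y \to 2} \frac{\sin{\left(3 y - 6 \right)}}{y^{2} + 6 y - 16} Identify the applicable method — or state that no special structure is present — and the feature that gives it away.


Best approach: l'Hôpital's rule (0/0) — the 0/0 form at 2 is the signature situation for l'Hôpital's rule. Known elementary limits would finish this too — the rule just bypasses the case analysis.


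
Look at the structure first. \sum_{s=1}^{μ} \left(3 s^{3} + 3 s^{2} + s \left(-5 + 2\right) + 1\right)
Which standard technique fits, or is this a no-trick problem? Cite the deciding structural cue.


Diagnosis: no special technique — this is bookkeeping, not technique: standard formulas for sums of constant-multiple powers of s apply termwise.


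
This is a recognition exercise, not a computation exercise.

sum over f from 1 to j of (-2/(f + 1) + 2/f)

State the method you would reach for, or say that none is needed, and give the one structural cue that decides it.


Diagnosis: telescoping — consecutive terms evaluate one function at adjacent indices (2/f is its current value): one term's tail is the next term's head, so the chain collapses.


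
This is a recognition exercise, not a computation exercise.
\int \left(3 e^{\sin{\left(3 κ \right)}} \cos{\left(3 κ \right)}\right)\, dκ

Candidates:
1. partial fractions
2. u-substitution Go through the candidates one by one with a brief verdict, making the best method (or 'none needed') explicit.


Best approach: u-substitution — collected, the integrand has one factor that is, up to a constant, the derivative of an inner expression the rest depends on — substitute for that inner expression.
- partial fractions: there is no rational-function structure to decompose.
- u-substitution — applies; the problem has the shape this method handles.


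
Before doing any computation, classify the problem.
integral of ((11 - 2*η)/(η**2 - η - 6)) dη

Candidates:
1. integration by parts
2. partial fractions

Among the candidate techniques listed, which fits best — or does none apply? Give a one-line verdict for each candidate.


Technique: partial fractions — each factor of η**2 - η - 6 owns one elementary piece of the integrand — separate them and integrate piecewise.
- integration by parts — the nonconstant-polynomial-times-standard-kernel pattern (an exp, sine, cosine, or logarithm partner) is absent.
- partial fractions — applies; the problem has the shape this method handles.


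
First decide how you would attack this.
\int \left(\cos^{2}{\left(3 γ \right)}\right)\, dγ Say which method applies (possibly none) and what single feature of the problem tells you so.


Best approach: a trigonometric identity — the even trigonometric power \cos^{2}{\left(3 γ \right)} reduces by a double-angle identity before any integration is attempted.


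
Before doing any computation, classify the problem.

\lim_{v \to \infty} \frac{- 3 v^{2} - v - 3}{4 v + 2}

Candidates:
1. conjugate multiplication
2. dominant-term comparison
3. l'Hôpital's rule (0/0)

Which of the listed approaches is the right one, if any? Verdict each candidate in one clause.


Technique: dominant-term comparison — growth-rate triage: the leading powers of v decide the limit, everything else is noise.
- conjugate multiplication: no difference of divergent radicals appears, so rationalizing has nothing to cancel.
- dominant-term comparison — a fit — the right tool for this form.
- l'Hôpital's rule (0/0) — viewed as a single quotient this runs to ∞/∞, not the 0/0 clash this candidate addresses; an at-infinity variant of the rule would resolve it, but comparing leading growth reads the answer without differentiating.


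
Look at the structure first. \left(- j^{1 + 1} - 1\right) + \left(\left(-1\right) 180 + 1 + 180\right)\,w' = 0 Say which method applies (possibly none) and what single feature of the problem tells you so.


Method: no special technique — solved for the derivative, no w appears — this is antidifferentiation in j wearing ODE clothing.


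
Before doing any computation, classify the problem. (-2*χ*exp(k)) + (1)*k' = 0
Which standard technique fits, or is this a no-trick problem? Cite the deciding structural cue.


Verdict: separation of variables — one side of the product carries the independent variable, the other the unknown — the textbook separation shape.


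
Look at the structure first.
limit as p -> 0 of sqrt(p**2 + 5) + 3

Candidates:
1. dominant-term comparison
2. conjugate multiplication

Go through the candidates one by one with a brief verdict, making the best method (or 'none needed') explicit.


Best approach: no special technique — the expression is continuous at the evaluation point — substitute directly; no indeterminate form appears.
- dominant-term comparison — no ranking of term growth rates resolves the limit here.
- conjugate multiplication — multiplying by a conjugate would not remove any indeterminacy here.


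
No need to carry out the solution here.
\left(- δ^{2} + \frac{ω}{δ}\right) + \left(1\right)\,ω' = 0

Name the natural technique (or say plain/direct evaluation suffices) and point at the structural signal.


Verdict: a linear integrating factor — linear in the unknown with genuine forcing: multiply through by the exponential of the integrated coefficient and the left side closes into one derivative.


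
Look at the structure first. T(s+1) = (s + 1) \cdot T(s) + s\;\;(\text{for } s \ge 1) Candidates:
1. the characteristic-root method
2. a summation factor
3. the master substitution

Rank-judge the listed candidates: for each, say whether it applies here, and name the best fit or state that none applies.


Diagnosis: a summation factor — with the index-dependent coefficient s + 1, dividing by the cumulative product turns the left side into a pure difference.
- the characteristic-root method — an index-dependent weight blocks the pure exponential ansatz.
- a summation factor — applicable, and directly so.
- the master substitution: the recursion shifts the index rather than dividing it.


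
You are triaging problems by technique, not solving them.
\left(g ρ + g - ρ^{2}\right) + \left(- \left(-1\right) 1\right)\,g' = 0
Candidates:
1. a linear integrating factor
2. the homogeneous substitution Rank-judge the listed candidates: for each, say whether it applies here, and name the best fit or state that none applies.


Best approach: a linear integrating factor — the unknown enters only to the first power against a nonzero forcing term — the integrating-factor template applies directly.
- a linear integrating factor — yes — fits the structure here.
- the homogeneous substitution: the slope does not depend on the ratio of the variables alone.


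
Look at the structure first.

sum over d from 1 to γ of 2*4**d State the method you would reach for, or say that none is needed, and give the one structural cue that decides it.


Verdict: the geometric series formula — consecutive terms stand in a fixed index-free ratio — the geometric sum formula closes it.


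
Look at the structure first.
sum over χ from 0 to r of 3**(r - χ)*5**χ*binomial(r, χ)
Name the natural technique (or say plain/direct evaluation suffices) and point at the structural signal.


Technique: the binomial theorem — the summand is term χ of a binomial expansion in 5 and 3; the whole sum is a single power.


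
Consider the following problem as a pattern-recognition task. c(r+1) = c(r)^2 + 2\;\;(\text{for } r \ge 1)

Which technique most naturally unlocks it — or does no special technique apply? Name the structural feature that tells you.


Verdict: no special technique — a nonlinear dependence on earlier terms breaks linearity, and with it every superposition-based closed form.


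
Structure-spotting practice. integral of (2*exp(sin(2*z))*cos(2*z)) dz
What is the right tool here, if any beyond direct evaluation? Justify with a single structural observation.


Technique: u-substitution — collected, the integrand has one factor that is, up to a constant, the derivative of an inner expression the rest depends on — substitute for that inner expression.


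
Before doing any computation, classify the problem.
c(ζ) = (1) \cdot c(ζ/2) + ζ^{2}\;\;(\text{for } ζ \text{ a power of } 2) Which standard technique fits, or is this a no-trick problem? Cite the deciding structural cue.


Technique: the master substitution — the argument contracts 2-fold per step: reindex ζ exponentially and solve the linear recurrence in the new index.


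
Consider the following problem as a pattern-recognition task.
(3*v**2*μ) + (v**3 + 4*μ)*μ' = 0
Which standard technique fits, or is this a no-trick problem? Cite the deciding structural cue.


Technique: the exact-equation method — d/dμ of 3*v**2*μ equals d/dv of v**3 + 4*μ: the form is a total differential of one potential — integrate it exactly.


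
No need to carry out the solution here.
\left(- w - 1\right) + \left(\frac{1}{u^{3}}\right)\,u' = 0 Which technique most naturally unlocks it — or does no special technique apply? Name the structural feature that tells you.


Best approach: separation of variables — all dependence on the two variables factors apart, the defining separable shape. One could also solve this as an exact equation; with each coefficient in its own variable, separating is the same work with fewer steps.


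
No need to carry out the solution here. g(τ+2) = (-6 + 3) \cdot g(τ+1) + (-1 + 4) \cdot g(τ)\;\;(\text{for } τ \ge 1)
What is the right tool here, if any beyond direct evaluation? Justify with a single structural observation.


Technique: the characteristic-root method — fixed numeric weights on consecutive terms and no forcing term added: the root method in its home territory.


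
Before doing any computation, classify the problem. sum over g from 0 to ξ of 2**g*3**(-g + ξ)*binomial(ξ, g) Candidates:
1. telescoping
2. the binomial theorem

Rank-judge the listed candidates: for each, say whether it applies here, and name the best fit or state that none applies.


Technique: the binomial theorem — the summand is term g of a binomial expansion in 2 and 3; the whole sum is a single power.
- telescoping — in the displayed form, no term reappears at a neighboring index to cancel against.
- the binomial theorem — a fit — the right tool for this form.


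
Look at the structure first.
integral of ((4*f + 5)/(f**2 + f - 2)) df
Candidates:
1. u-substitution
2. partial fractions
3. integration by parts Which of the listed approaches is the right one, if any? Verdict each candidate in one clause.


Method: partial fractions — with f**2 + f - 2 factorable and the degree on top strictly smaller, simple-fraction decomposition is immediate.
- u-substitution — no subexpression of the integrand serves as a whole-integral substitution inner — individual terms may offer their own, but none carries its derivative as a factor of the full integrand; a working change of variable would have to be constructed from outside the expression.
- partial fractions — applicable, and directly so.
- integration by parts: no split into a nonconstant polynomial times one of the standard kernels — exp, sine, or cosine of a linear argument, or a logarithm — applies here.


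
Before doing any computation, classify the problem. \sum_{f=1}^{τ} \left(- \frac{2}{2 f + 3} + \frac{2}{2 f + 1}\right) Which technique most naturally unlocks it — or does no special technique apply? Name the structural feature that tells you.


Technique: telescoping — a difference of consecutive values of one function (\frac{2}{2 f + 1} at one index and the next) — telescoping by construction.


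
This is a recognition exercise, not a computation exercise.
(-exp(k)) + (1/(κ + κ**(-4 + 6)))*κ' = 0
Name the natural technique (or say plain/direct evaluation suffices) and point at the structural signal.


Verdict: separation of variables — one side of the product carries the independent variable, the other the unknown — the textbook separation shape. A Bernoulli rewrite would carry it as the equation stands — separating the variables needs no rearrangement either.


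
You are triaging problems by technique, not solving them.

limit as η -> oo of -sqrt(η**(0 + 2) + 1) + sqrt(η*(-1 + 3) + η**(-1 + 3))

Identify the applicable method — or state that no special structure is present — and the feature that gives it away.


Diagnosis: conjugate multiplication — an infinity-minus-infinity difference with a surviving radical — multiply by the conjugate to cancel the divergence.


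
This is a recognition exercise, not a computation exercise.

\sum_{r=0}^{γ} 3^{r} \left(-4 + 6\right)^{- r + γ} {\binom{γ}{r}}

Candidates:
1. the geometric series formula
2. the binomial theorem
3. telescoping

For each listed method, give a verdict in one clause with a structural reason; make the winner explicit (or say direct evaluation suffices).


Verdict: the binomial theorem — binomial coefficients against complementary powers of 3 and (-4 + 6): recognize the binomial expansion and resum.
- the geometric series formula: the term-to-term ratio changes with the index, so the geometric formula cannot close it.
- the binomial theorem: a fit — the right tool for this form.
- telescoping — the terms as presented offer no neighboring cancellation — a telescoping rewrite may exist, but the displayed structure does not hand one over.


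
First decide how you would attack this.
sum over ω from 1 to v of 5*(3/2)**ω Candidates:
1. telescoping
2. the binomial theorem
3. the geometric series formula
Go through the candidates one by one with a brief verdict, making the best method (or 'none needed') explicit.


Best approach: the geometric series formula — each term is 3/2 times the previous one, so the geometric-series formula applies directly.
- telescoping: writing out consecutive terms as given produces no pairwise cancellation.
- the binomial theorem: the terms lack the binomial-coefficient-weighted complementary-power pattern of an expansion.
- the geometric series formula: yes, a natural case for it.


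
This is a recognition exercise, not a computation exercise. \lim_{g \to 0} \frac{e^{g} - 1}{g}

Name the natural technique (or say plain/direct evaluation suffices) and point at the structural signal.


Verdict: l'Hôpital's rule (0/0) — substituting 0 gives 0 over 0; differentiate top and bottom once and re-evaluate. Known elementary limits would finish this too — the rule just bypasses the case analysis.


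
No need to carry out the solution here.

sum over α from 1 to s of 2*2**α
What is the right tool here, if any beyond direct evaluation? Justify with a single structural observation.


Diagnosis: the geometric series formula — consecutive terms stand in a fixed index-free ratio — the geometric sum formula closes it.


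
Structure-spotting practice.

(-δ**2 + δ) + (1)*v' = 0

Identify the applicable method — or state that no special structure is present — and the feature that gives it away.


Method: no special technique — with v absent the equation is not coupled at all: direct integration in δ.


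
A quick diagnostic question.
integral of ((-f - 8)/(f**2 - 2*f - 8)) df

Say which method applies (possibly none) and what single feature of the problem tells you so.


Technique: partial fractions — once f**2 - 2*f - 8 is factored, each root contributes a simple-fraction term; integrate them one at a time.


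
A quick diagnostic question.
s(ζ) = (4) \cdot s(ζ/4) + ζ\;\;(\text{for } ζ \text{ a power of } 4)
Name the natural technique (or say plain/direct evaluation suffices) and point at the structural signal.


Method: the master substitution — treat m = log base 4 of ζ as the new clock: one recursion step advances m by one while ζ scales by 4.


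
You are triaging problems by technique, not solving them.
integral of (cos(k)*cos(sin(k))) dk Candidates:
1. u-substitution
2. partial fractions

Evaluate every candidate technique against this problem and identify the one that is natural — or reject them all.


Method: u-substitution — structure check: outer function, inner expression sin(k), inner derivative as a factor — the classic u = sin(k) pattern.
- u-substitution — applicable, and directly so.
- partial fractions: there is no rational-function structure to decompose.


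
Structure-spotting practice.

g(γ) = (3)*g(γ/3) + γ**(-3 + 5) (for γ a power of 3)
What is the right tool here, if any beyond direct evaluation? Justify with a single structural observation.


Best approach: the master substitution — divide-the-index recursion (γ/3 inside the call) straightens out once the index is rewritten as 3^m.


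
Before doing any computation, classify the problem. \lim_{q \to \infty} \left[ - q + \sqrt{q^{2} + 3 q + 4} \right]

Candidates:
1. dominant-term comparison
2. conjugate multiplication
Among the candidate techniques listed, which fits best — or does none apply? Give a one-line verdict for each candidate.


Diagnosis: conjugate multiplication — neither \sqrt{q^{2} + 3 q + 4} nor q converges alone, so rewrite their difference as a conjugate-rationalized quotient first.
- dominant-term comparison: leading-power comparison does not apply to this form.
- conjugate multiplication: applies; the problem has the shape this method handles.


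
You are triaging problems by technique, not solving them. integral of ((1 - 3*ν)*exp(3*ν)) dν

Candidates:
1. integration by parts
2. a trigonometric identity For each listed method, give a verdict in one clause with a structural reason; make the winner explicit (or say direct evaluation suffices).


Diagnosis: integration by parts — the integrand splits as 1 - 3*ν times exp(3*ν) — repeatedly differentiating the polynomial part kills it, which is the parts ladder.
- integration by parts: yes — fits the structure here.
- a trigonometric identity — with no trigonometric functions present, identity rewriting has no target.


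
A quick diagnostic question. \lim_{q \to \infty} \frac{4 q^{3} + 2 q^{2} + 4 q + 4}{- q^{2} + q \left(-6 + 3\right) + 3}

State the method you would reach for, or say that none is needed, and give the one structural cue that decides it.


Technique: dominant-term comparison — divide by the highest power of q present: lower-order terms vanish and the dominant ratio remains. Differentiating the expression as a single quotient would eventually settle it as well; matching dominant growth settles it immediately.


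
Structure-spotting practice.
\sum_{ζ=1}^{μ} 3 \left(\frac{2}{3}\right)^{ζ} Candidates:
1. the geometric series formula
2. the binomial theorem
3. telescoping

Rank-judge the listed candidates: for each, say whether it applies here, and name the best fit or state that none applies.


Diagnosis: the geometric series formula — check a ratio of consecutive terms: it is \frac{2}{3}, independent of the index, so the geometric formula closes the sum.
- the geometric series formula: applicable, and directly so.
- the binomial theorem: there is no sum-raised-to-a-power identity hiding in these terms.
- telescoping: in the displayed form, no term reappears at a neighboring index to cancel against.


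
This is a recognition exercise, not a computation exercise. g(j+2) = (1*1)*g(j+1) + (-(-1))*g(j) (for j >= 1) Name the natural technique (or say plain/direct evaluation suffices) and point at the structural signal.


Best approach: the characteristic-root method — every coefficient is a fixed number and the forcing is zero — substitute r^j and read off the root equation.


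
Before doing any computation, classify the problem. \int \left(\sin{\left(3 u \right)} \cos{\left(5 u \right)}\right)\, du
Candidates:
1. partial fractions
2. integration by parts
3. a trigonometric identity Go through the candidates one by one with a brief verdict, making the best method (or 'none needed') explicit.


Method: a trigonometric identity — mixed-frequency products such as \sin{\left(3 u \right)} \cos{\left(5 u \right)} are designed for the product-to-sum formula.
- partial fractions — the expression is not a ratio of polynomials that decomposes further.
- integration by parts — not the natural route: no polynomial-kernel product appears — a recursive parts reduction of the trigonometric product exists, but the identity rewrite is direct.
- a trigonometric identity: a fit — the right tool for this form.


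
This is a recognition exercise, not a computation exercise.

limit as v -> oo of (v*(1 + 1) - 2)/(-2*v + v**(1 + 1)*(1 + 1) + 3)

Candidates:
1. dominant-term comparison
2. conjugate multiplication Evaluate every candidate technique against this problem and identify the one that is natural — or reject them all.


Best approach: dominant-term comparison — as v grows, only the highest-degree terms matter — compare leading terms and read the limit off.
- dominant-term comparison — applies; the problem has the shape this method handles.
- conjugate multiplication: multiplying by a conjugate would not remove any indeterminacy here.


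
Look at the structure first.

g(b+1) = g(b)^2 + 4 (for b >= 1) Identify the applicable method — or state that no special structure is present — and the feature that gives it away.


Best approach: no special technique — no ansatz, no master substitution, no summation factor survives the nonlinearity here.


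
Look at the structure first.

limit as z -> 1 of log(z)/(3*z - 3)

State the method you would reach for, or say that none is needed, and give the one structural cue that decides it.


Verdict: l'Hôpital's rule (0/0) — the 0/0 form at 1 is the signature situation for l'Hôpital's rule. One could equally expand both pieces locally and compare leading terms; the rule does that in one stroke.


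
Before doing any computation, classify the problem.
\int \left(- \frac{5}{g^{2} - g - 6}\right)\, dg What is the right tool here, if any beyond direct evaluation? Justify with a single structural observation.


Diagnosis: partial fractions — the denominator g^{2} - g - 6 factors, so the quotient decomposes into elementary partial fractions term by term.
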